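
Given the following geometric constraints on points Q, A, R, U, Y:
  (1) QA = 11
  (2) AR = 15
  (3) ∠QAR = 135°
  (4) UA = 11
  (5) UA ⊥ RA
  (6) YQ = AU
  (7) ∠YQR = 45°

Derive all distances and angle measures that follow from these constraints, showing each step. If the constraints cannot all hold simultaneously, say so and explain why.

The constraints are consistent.

From the given relations:
  YQ = AU = 11

Step 1: From QA = 11, AR = 15, and ∠QAR = 135°, by the law of cosines:
  QR² = QA² + AR² - 2·QA·AR·cos(135°) = 121 + 225 + 233.3 = 579.3
  QR ≈ 24.07

Step 2: From RA = 15, AU = 11, and ∠RAU = 90°, by the law of cosines:
  RU² = RA² + AU² - 2·RA·AU·cos(90°) = 225 + 121 - 0 = 346
  RU ≈ 18.6

Step 3: From RQ = 24.07, QY = 11, and ∠RQY = 45°, by the law of cosines:
  RY² = RQ² + QY² - 2·RQ·QY·cos(45°) = 579.3 + 121 - 374.4 = 325.9
  RY ≈ 18.05

Step 4: From QA = 11, QR = 24.07, AR = 15, by the inverse law of cosines:
  cos(∠AQR) = (QA² + QR² - AR²) / (2·QA·QR)
  ∠AQR = 26.15°

Step 5: From RA = 15, RQ = 24.07, AQ = 11, by the inverse law of cosines:
  cos(∠ARQ) = (RA² + RQ² - AQ²) / (2·RA·RQ)
  ∠ARQ = 18.85°

Step 6: From RA = 15, RU = 18.6, AU = 11, by the inverse law of cosines:
  cos(∠ARU) = (RA² + RU² - AU²) / (2·RA·RU)
  ∠ARU = 36.25°

Step 7: From UA = 11, UR = 18.6, AR = 15, by the inverse law of cosines:
  cos(∠AUR) = (UA² + UR² - AR²) / (2·UA·UR)
  ∠AUR = 53.75°

Step 8: From RQ = 24.07, RY = 18.05, QY = 11, by the inverse law of cosines:
  cos(∠QRY) = (RQ² + RY² - QY²) / (2·RQ·RY)
  ∠QRY = 25.52°

Step 9: From YQ = 11, YR = 18.05, QR = 24.07, by the inverse law of cosines:
  cos(∠QYR) = (YQ² + YR² - QR²) / (2·YQ·YR)
  ∠QYR = 109.48°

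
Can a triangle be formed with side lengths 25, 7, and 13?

Check the triangle inequality: 7 + 13 = 20 ≤ 25.
Since the sum of two sides does not exceed the third, no triangle can be formed.

No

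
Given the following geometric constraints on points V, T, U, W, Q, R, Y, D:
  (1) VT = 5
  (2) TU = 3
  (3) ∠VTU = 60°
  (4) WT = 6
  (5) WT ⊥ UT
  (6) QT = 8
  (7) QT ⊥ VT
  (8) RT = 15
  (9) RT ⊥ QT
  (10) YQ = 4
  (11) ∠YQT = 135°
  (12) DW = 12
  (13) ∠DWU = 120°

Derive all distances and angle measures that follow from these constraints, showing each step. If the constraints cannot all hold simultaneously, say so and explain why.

The constraints are consistent.

Step 1: From VT = 5, TU = 3, and ∠VTU = 60°, by the law of cosines:
  VU² = VT² + TU² - 2·VT·TU·cos(60°) = 25 + 9 - 15 = 19
  VU = √19

Step 2: From VT = 5, TQ = 8, and ∠VTQ = 90°, by the law of cosines:
  VQ² = VT² + TQ² - 2·VT·TQ·cos(90°) = 25 + 64 - 0 = 89
  VQ = √89

Step 3: From TQ = 8, QY = 4, and ∠TQY = 135°, by the law of cosines:
  TY² = TQ² + QY² - 2·TQ·QY·cos(135°) = 64 + 16 + 45.25 = 125.3
  TY ≈ 11.19

Step 4: From UT = 3, TW = 6, and ∠UTW = 90°, by the law of cosines:
  UW² = UT² + TW² - 2·UT·TW·cos(90°) = 9 + 36 - 0 = 45
  UW = 3·√5

Step 5: From QT = 8, TR = 15, and ∠QTR = 90°, by the law of cosines:
  QR² = QT² + TR² - 2·QT·TR·cos(90°) = 64 + 225 - 0 = 289
  QR = 17

Step 6: From UW = 3·√5, WD = 12, and ∠UWD = 120°, by the law of cosines:
  UD² = UW² + WD² - 2·UW·WD·cos(120°) = 45 + 144 + 80.5 = 269.5
  UD ≈ 16.42

Step 7: From VQ = √89, VT = 5, QT = 8, by the inverse law of cosines:
  cos(∠QVT) = (VQ² + VT² - QT²) / (2·VQ·VT)
  ∠QVT = 57.99°

Step 8: From VT = 5, VU = √19, TU = 3, by the inverse law of cosines:
  cos(∠TVU) = (VT² + VU² - TU²) / (2·VT·VU)
  ∠TVU = 36.59°

Step 9: From TQ = 8, TY = 11.19, QY = 4, by the inverse law of cosines:
  cos(∠QTY) = (TQ² + TY² - QY²) / (2·TQ·TY)
  ∠QTY = 14.64°

Step 10: From UT = 3, UV = √19, TV = 5, by the inverse law of cosines:
  cos(∠TUV) = (UT² + UV² - TV²) / (2·UT·UV)
  ∠TUV = 83.41°

Step 11: From UT = 3, UW = 3·√5, TW = 6, by the inverse law of cosines:
  cos(∠TUW) = (UT² + UW² - TW²) / (2·UT·UW)
  ∠TUW = 63.43°

Step 12: From WT = 6, WU = 3·√5, TU = 3, by the inverse law of cosines:
  cos(∠TWU) = (WT² + WU² - TU²) / (2·WT·WU)
  ∠TWU = 26.57°

Step 13: From QR = 17, QT = 8, RT = 15, by the inverse law of cosines:
  cos(∠RQT) = (QR² + QT² - RT²) / (2·QR·QT)
  ∠RQT = 61.93°

Step 14: From QT = 8, QV = √89, TV = 5, by the inverse law of cosines:
  cos(∠TQV) = (QT² + QV² - TV²) / (2·QT·QV)
  ∠TQV = 32.01°

Step 15: From RQ = 17, RT = 15, QT = 8, by the inverse law of cosines:
  cos(∠QRT) = (RQ² + RT² - QT²) / (2·RQ·RT)
  ∠QRT = 28.07°

Step 16: From YQ = 4, YT = 11.19, QT = 8, by the inverse law of cosines:
  cos(∠QYT) = (YQ² + YT² - QT²) / (2·YQ·YT)
  ∠QYT = 30.36°

Step 17: From UD = 16.42, UW = 3·√5, DW = 12, by the inverse law of cosines:
  cos(∠DUW) = (UD² + UW² - DW²) / (2·UD·UW)
  ∠DUW = 39.28°

Step 18: From DU = 16.42, DW = 12, UW = 3·√5, by the inverse law of cosines:
  cos(∠UDW) = (DU² + DW² - UW²) / (2·DU·DW)
  ∠UDW = 20.72°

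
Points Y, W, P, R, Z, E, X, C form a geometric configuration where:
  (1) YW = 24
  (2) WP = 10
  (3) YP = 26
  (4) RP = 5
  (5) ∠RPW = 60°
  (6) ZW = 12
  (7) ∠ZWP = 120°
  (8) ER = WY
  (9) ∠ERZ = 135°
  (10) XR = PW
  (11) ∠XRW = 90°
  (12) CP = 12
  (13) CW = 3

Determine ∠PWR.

Step 1: By the law of cosines on triangle WPR: WR² = 10² + 5² − 2·10·5·cos(60°) = 75, so WR = 5·√3.
Step 2: By the inverse law of cosines on triangle PWR: cos(∠PWR) = (10² + (5·√3)² − 5²) / (2·10·5·√3) = 150/173.21 = 0.866, so ∠PWR = 30°.

Therefore, the measure of angle ∠PWR = 30°.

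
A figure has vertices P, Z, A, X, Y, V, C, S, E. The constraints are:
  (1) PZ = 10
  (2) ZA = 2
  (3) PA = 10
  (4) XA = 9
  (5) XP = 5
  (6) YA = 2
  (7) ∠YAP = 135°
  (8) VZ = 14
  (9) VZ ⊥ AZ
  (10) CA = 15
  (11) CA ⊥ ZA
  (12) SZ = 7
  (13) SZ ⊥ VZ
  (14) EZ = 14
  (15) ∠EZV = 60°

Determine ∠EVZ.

Step 1: By the law of cosines on triangle VZE: VE² = 14² + 14² − 2·14·14·cos(60°) = 196, so VE = 14.
Step 2: By the inverse law of cosines on triangle EVZ: cos(∠EVZ) = (14² + 14² − 14²) / (2·14·14) = 196/392 = 0.5, so ∠EVZ = 60°.

Therefore, the measure of angle ∠EVZ = 60°.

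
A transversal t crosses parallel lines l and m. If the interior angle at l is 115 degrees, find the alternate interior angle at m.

Alternate interior angles are equal: 115 degrees.

115 degrees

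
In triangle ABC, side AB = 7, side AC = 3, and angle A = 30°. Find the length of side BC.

When two sides and the included angle are known, the law of cosines gives the third side.
c^2 = a^2 + b^2 - 2ab cos(C) generalizes the Pythagorean theorem to non-right triangles.
Here: BC^2 = 49 + 9 - 42*(sqrt(3)/2) = 58 - 21*sqrt(3)
BC = sqrt(58 - 21*sqrt(3))

sqrt(58 - 21*sqrt(3))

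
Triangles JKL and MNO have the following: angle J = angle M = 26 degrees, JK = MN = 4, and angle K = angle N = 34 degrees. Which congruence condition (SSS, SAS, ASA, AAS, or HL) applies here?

The given information provides:
angle J = angle M = 26 degrees, JK = MN = 4, and angle K = angle N = 34 degrees
This matches the ASA congruence theorem.
Two pairs of corresponding angles and the included side are equal (Angle-Side-Angle).

ASA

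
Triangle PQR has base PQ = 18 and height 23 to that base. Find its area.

Area = (1/2) * base * height
Area = (1/2) * 18 * 23
Area = 207

207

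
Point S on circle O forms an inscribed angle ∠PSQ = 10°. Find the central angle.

By the inscribed angle theorem, the central angle is twice the inscribed angle.
Central angle = 2 × 10° = 20°

20°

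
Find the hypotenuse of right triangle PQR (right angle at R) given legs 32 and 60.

PQ = sqrt(32^2 + 60^2) = sqrt(4624) = 68

68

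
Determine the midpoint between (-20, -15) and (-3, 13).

The midpoint is the average of the coordinates:
x: (-20 + -3)/2 = -23/2
y: (-15 + 13)/2 = -1
Midpoint = (-23/2, -1)

(-23/2, -1)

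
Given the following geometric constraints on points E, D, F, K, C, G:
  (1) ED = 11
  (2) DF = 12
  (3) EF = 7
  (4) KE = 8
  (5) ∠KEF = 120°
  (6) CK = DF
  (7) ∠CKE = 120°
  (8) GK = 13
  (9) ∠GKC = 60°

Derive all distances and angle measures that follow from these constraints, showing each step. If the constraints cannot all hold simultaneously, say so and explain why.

The constraints are consistent.

From the given relations:
  CK = DF = 12

Step 1: From EK = 8, KC = 12, and ∠EKC = 120°, by the law of cosines:
  EC² = EK² + KC² - 2·EK·KC·cos(120°) = 64 + 144 + 96 = 304
  EC = 4·√19

Step 2: From FE = 7, EK = 8, and ∠FEK = 120°, by the law of cosines:
  FK² = FE² + EK² - 2·FE·EK·cos(120°) = 49 + 64 + 56 = 169
  FK = 13

Step 3: From CK = 12, KG = 13, and ∠CKG = 60°, by the law of cosines:
  CG² = CK² + KG² - 2·CK·KG·cos(60°) = 144 + 169 - 156 = 157
  CG = √157

Step 4: From ED = 11, EF = 7, DF = 12, by the inverse law of cosines:
  cos(∠DEF) = (ED² + EF² - DF²) / (2·ED·EF)
  ∠DEF = 80.28°

Step 5: From DE = 11, DF = 12, EF = 7, by the inverse law of cosines:
  cos(∠EDF) = (DE² + DF² - EF²) / (2·DE·DF)
  ∠EDF = 35.1°

Step 6: From FD = 12, FE = 7, DE = 11, by the inverse law of cosines:
  cos(∠DFE) = (FD² + FE² - DE²) / (2·FD·FE)
  ∠DFE = 64.62°

Step 7: From EC = 4·√19, EK = 8, CK = 12, by the inverse law of cosines:
  cos(∠CEK) = (EC² + EK² - CK²) / (2·EC·EK)
  ∠CEK = 36.59°

Step 8: From FE = 7, FK = 13, EK = 8, by the inverse law of cosines:
  cos(∠EFK) = (FE² + FK² - EK²) / (2·FE·FK)
  ∠EFK = 32.2°

Step 9: From KE = 8, KF = 13, EF = 7, by the inverse law of cosines:
  cos(∠EKF) = (KE² + KF² - EF²) / (2·KE·KF)
  ∠EKF = 27.8°

Step 10: From CE = 4·√19, CK = 12, EK = 8, by the inverse law of cosines:
  cos(∠ECK) = (CE² + CK² - EK²) / (2·CE·CK)
  ∠ECK = 23.41°

Step 11: From CG = √157, CK = 12, GK = 13, by the inverse law of cosines:
  cos(∠GCK) = (CG² + CK² - GK²) / (2·CG·CK)
  ∠GCK = 63.96°

Step 12: From GC = √157, GK = 13, CK = 12, by the inverse law of cosines:
  cos(∠CGK) = (GC² + GK² - CK²) / (2·GC·GK)
  ∠CGK = 56.04°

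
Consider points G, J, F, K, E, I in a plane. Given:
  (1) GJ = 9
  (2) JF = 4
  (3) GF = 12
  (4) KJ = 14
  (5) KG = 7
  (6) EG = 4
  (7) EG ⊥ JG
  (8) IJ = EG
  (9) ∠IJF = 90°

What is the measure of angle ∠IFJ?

From the given relations: IJ = EG = 4.
Step 1: By the law of cosines on triangle FJI: FI² = 4² + 4² − 2·4·4·cos(90°) = 32, so FI = 4·√2.
Step 2: By the inverse law of cosines on triangle IFJ: cos(∠IFJ) = ((4·√2)² + 4² − 4²) / (2·4·√2·4) = 32/45.25 = 0.7071, so ∠IFJ = 45°.

Therefore, the measure of angle ∠IFJ = 45°.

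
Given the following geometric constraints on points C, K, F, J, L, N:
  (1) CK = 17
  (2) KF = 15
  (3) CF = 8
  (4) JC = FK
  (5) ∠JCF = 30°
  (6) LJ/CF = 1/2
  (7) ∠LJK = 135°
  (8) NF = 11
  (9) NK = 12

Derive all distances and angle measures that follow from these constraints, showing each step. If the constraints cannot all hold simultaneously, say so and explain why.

The constraints are consistent.

From the given relations:
  JC = FK = 15
  LJ = 1/2·CF = 1/2·8 = 4

Step 1: From FC = 8, CJ = 15, and ∠FCJ = 30°, by the law of cosines:
  FJ² = FC² + CJ² - 2·FC·CJ·cos(30°) = 64 + 225 - 207.8 = 81.15
  FJ ≈ 9.01

Step 2: From CF = 8, CK = 17, FK = 15, by the inverse law of cosines:
  cos(∠FCK) = (CF² + CK² - FK²) / (2·CF·CK)
  ∠FCK = 61.93°

Step 3: From KC = 17, KF = 15, CF = 8, by the inverse law of cosines:
  cos(∠CKF) = (KC² + KF² - CF²) / (2·KC·KF)
  ∠CKF = 28.07°

Step 4: From KF = 15, KN = 12, FN = 11, by the inverse law of cosines:
  cos(∠FKN) = (KF² + KN² - FN²) / (2·KF·KN)
  ∠FKN = 46.46°

Step 5: From FC = 8, FK = 15, CK = 17, by the inverse law of cosines:
  cos(∠CFK) = (FC² + FK² - CK²) / (2·FC·FK)
  ∠CFK = 90°

Step 6: From FK = 15, FN = 11, KN = 12, by the inverse law of cosines:
  cos(∠KFN) = (FK² + FN² - KN²) / (2·FK·FN)
  ∠KFN = 52.26°

Step 7: From NF = 11, NK = 12, FK = 15, by the inverse law of cosines:
  cos(∠FNK) = (NF² + NK² - FK²) / (2·NF·NK)
  ∠FNK = 81.29°

Step 8: From FC = 8, FJ = 9.01, CJ = 15, by the inverse law of cosines:
  cos(∠CFJ) = (FC² + FJ² - CJ²) / (2·FC·FJ)
  ∠CFJ = 123.64°

Step 9: From JC = 15, JF = 9.01, CF = 8, by the inverse law of cosines:
  cos(∠CJF) = (JC² + JF² - CF²) / (2·JC·JF)
  ∠CJF = 26.36°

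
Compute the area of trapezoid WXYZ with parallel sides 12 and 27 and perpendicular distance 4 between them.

Area of a trapezoid = (base1 + base2) * height / 2
Area = (12 + 27) * 4 / 2
Area = 39 * 4 / 2
Area = 156 / 2
Area = 78

78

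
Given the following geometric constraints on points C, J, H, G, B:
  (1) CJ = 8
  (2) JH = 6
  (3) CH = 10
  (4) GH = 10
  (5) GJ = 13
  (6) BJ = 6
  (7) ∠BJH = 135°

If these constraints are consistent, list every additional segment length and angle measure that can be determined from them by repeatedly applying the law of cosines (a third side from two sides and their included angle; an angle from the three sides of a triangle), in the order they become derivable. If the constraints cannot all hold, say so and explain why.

The constraints are consistent. Derivable facts, in order:
After 1 step:
- HB ≈ 11.09
- ∠CHJ = 53.13°
- ∠CJH = 90°
- ∠GHJ = 105.96°
- ∠GJH = 47.7°
- ∠HCJ = 36.87°
- ∠HGJ = 26.34°
After 2 steps:
- ∠BHJ = 22.5°
- ∠HBJ = 22.5°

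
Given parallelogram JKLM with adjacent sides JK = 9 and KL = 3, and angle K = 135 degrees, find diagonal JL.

The diagonal of a parallelogram can be found by treating two adjacent sides and the diagonal as a triangle.
Applying the law of cosines with sides 9, 3 and included angle 135°:
d^2 = 81 + 9 - 54*cos(135°) = 27*sqrt(2) + 90
d = 3*sqrt(3*sqrt(2) + 10)

3*sqrt(3*sqrt(2) + 10)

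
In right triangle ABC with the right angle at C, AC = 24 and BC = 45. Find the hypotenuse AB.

By the Pythagorean theorem: AB^2 = AC^2 + BC^2
AB^2 = 24^2 + 45^2 = 576 + 2025 = 2601
AB = sqrt(2601) = 51

51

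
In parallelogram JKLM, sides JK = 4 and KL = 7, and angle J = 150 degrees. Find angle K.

Opposite sides of a parallelogram are parallel, so consecutive angles form co-interior angles on a transversal.
Co-interior angles sum to 180°, giving angle K = 180 - 150 = 30 degrees.

30 degrees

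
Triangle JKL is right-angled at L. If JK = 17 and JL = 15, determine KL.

By the Pythagorean theorem: KL^2 = JK^2 - JL^2
KL^2 = 17^2 - 15^2 = 289 - 225 = 64
KL = sqrt(64) = 8

8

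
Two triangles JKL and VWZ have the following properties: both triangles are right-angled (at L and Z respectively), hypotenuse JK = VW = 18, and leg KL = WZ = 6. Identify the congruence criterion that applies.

The given information matches HL: The hypotenuse and one leg of two right triangles are equal (Hypotenuse-Leg).

HL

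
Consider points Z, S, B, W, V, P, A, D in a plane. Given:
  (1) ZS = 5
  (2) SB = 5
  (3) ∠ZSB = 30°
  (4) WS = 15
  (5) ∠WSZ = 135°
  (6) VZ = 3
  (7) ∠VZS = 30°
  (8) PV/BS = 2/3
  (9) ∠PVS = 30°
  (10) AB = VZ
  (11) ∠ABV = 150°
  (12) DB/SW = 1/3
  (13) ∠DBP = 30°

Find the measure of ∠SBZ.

Step 1: By the law of cosines on triangle BSZ: BZ² = 5² + 5² − 2·5·5·cos(30°) = 6.7, so BZ ≈ 2.59.
Step 2: By the inverse law of cosines on triangle SBZ: cos(∠SBZ) = (5² + 2.59² − 5²) / (2·5·2.59) = 6.7/25.88 = 0.2588, so ∠SBZ = 75°.

Therefore, the measure of angle ∠SBZ = 75°.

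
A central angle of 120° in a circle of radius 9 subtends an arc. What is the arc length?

The full circumference is 2πr = 2π(9) = 18*pi.
The arc spans 120° out of 360°, which is a fraction of 1/3.
Arc length = 18*pi × 1/3 = 6*pi.

6*pi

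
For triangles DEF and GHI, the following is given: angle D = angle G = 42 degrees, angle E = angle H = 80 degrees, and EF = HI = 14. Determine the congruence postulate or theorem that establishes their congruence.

The given information matches AAS: Two pairs of corresponding angles and a non-included side are equal (Angle-Angle-Side).

AAS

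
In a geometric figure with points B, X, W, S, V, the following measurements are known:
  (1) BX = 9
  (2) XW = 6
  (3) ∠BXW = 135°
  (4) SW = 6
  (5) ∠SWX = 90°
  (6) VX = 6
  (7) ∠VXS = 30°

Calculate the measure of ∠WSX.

Step 1: By the law of cosines on triangle SWX: SX² = 6² + 6² − 2·6·6·cos(90°) = 72, so SX = 6·√2.
Step 2: By the inverse law of cosines on triangle WSX: cos(∠WSX) = (6² + (6·√2)² − 6²) / (2·6·6·√2) = 72/101.82 = 0.7071, so ∠WSX = 45°.

Therefore, the measure of angle ∠WSX = 45°.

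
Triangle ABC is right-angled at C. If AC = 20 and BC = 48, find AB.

In a right triangle, the square of the hypotenuse equals the sum of the squares of the two legs.
The legs are 20 and 48, so the hypotenuse = sqrt(400 + 2304) = sqrt(2704) = 52.

52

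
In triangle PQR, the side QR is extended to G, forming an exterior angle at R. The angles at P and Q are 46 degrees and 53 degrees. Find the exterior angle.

Exterior angle = 46 + 53 = 99 degrees (exterior angle theorem).

99 degrees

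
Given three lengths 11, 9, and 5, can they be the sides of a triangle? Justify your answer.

For three segments to close into a triangle, no single side can be as long as the other two combined.
The longest side is 11, and 5 + 9 = 14 > 11.
A triangle can be formed.

Yes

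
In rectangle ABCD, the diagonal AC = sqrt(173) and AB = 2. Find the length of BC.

b = sqrt(d^2 - a^2) = sqrt(173 - 4) = sqrt(169) = 13

13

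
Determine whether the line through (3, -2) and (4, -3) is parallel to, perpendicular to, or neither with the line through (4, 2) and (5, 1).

Slope of line 1: m1 = (-3 - -2)/(4 - 3) = -1/1 = -1
Slope of line 2: m2 = (1 - 2)/(5 - 4) = -1/1 = -1
Since m1 = m2 = -1, the lines are parallel.

Parallel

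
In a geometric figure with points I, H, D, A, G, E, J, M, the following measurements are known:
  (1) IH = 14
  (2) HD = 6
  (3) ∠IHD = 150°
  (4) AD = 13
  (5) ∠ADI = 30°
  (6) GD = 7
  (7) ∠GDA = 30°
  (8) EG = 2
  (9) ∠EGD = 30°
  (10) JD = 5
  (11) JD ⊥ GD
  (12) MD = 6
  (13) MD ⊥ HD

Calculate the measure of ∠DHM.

Step 1: By the law of cosines on triangle HDM: HM² = 6² + 6² − 2·6·6·cos(90°) = 72, so HM = 6·√2.
Step 2: By the inverse law of cosines on triangle DHM: cos(∠DHM) = (6² + (6·√2)² − 6²) / (2·6·6·√2) = 72/101.82 = 0.7071, so ∠DHM = 45°.

Therefore, the measure of angle ∠DHM = 45°.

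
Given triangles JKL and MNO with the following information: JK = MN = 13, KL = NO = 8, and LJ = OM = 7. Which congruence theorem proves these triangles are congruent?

The given information provides:
JK = MN = 13, KL = NO = 8, and LJ = OM = 7
This matches the SSS congruence theorem.
All three pairs of corresponding sides are equal (Side-Side-Side).

SSS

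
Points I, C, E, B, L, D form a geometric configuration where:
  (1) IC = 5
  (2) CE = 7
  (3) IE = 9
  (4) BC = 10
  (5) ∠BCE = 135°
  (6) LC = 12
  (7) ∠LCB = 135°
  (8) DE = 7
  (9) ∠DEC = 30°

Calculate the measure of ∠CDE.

Step 1: By the law of cosines on triangle DEC: DC² = 7² + 7² − 2·7·7·cos(30°) = 13.13, so DC ≈ 3.62.
Step 2: By the inverse law of cosines on triangle CDE: cos(∠CDE) = (3.62² + 7² − 7²) / (2·3.62·7) = 13.13/50.73 = 0.2588, so ∠CDE = 75°.

Therefore, the measure of angle ∠CDE = 75°.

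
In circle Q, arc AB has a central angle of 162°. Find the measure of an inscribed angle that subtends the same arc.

Inscribed angle = 162° / 2 = 81° (inscribed angle theorem).

81°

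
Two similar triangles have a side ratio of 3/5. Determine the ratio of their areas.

The ratio of areas of similar triangles equals the square of the side ratio.
Side ratio = 3:5
Area ratio = (3/5)^2 = 9/25 = 9:25

9:25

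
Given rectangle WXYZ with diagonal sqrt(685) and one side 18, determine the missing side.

Using the Pythagorean theorem: d^2 = a^2 + b^2
b^2 = d^2 - a^2
b^2 = 685 - 324
b^2 = 361
b = sqrt(361) = 19

19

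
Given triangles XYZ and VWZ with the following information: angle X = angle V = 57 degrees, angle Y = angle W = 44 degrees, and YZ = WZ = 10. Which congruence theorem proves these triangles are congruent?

Consider the given information: angle X = angle V = 57 degrees, angle Y = angle W = 44 degrees, and YZ = WZ = 10
This is not SAS or ASA: SAS requires two sides and the included angle between them. ASA requires two angles and the side between them.
The correct criterion is AAS. Two pairs of corresponding angles and a non-included side are equal (Angle-Angle-Side).

AAS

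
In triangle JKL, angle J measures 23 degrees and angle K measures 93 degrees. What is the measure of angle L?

Let angle L = x. Then 23 + 93 + x = 180.
x = 180 - 116 = 64 degrees.

64 degrees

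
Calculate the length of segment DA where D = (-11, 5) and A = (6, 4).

The horizontal distance is |6 - -11| = 17 and the vertical distance is |4 - 5| = 1.
By the Pythagorean theorem, d = sqrt(17^2 + 1^2) = sqrt(290).

sqrt(290)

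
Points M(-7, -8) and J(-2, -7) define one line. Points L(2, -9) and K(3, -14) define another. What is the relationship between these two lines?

Slope of line 1: m1 = (-7 - -8)/(-2 - -7) = 1/5 = 1/5
Slope of line 2: m2 = (-14 - -9)/(3 - 2) = -5/1 = -5
m1 * m2 = -1, so perpendicular.

Perpendicular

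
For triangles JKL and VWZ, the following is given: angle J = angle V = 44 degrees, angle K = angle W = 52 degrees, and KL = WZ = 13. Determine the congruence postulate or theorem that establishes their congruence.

The given information provides:
angle J = angle V = 44 degrees, angle K = angle W = 52 degrees, and KL = WZ = 13
This matches the AAS congruence theorem.
Two pairs of corresponding angles and a non-included side are equal (Angle-Angle-Side).

AAS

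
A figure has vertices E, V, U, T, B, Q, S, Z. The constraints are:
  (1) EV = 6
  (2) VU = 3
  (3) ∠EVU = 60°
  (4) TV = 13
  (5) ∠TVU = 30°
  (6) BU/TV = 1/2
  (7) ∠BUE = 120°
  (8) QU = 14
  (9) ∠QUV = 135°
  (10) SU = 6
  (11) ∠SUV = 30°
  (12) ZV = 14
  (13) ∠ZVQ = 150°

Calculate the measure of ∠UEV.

Step 1: By the law of cosines on triangle EVU: EU² = 6² + 3² − 2·6·3·cos(60°) = 27, so EU = 3·√3.
Step 2: By the inverse law of cosines on triangle UEV: cos(∠UEV) = ((3·√3)² + 6² − 3²) / (2·3·√3·6) = 54/62.35 = 0.866, so ∠UEV = 30°.

Therefore, the measure of angle ∠UEV = 30°.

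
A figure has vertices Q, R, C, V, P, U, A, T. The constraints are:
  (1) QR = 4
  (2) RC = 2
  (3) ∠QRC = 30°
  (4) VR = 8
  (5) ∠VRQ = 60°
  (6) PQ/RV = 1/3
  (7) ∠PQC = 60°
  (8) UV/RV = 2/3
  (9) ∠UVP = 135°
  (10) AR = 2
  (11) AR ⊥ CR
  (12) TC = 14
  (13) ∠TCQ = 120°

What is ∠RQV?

Step 1: By the law of cosines on triangle QRV: QV² = 4² + 8² − 2·4·8·cos(60°) = 48, so QV = 4·√3.
Step 2: By the inverse law of cosines on triangle RQV: cos(∠RQV) = (4² + (4·√3)² − 8²) / (2·4·4·√3) = 0/55.43 = 0, so ∠RQV = 90°.

Therefore, the measure of angle ∠RQV = 90°.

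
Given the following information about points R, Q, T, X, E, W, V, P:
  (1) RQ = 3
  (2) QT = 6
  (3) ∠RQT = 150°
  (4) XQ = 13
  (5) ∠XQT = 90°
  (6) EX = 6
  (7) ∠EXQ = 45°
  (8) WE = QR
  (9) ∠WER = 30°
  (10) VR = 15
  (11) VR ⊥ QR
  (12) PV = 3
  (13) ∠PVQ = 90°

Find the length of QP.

Step 1: By the law of cosines on triangle VRQ: VQ² = 15² + 3² − 2·15·3·cos(90°) = 234, so VQ = 3·√26.
Step 2: By the law of cosines on triangle QVP: QP² = (3·√26)² + 3² − 2·3·√26·3·cos(90°) = 243, so QP = 9·√3.

Therefore, the length of QP = 9·√3.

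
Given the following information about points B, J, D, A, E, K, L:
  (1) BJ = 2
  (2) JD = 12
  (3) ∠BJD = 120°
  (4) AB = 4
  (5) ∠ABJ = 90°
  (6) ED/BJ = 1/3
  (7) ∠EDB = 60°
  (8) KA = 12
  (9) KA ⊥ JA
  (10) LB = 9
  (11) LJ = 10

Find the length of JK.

Step 1: By the law of cosines on triangle JBA: JA² = 2² + 4² − 2·2·4·cos(90°) = 20, so JA = 2·√5.
Step 2: By the law of cosines on triangle JAK: JK² = (2·√5)² + 12² − 2·2·√5·12·cos(90°) = 164, so JK = 2·√41.

Therefore, the length of JK = 2·√41.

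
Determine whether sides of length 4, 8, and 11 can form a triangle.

Sort the sides: 4, 8, 11.
It suffices to check that the sum of the two smallest exceeds the largest:
4 + 8 = 12 > 11. ✓
Yes, a valid triangle can be formed.

Yes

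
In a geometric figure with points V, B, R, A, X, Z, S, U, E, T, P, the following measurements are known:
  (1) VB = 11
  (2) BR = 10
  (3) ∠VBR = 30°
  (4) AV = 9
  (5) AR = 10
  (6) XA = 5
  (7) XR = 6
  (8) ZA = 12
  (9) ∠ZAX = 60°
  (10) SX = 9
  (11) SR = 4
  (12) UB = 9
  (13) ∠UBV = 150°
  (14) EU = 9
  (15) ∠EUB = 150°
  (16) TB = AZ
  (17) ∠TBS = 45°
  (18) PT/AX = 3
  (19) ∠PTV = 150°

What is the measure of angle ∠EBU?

Step 1: By the law of cosines on triangle BUE: BE² = 9² + 9² − 2·9·9·cos(150°) = 302.3, so BE ≈ 17.39.
Step 2: By the inverse law of cosines on triangle EBU: cos(∠EBU) = (17.39² + 9² − 9²) / (2·17.39·9) = 302.3/312.96 = 0.9659, so ∠EBU = 15°.

Therefore, the measure of angle ∠EBU = 15°.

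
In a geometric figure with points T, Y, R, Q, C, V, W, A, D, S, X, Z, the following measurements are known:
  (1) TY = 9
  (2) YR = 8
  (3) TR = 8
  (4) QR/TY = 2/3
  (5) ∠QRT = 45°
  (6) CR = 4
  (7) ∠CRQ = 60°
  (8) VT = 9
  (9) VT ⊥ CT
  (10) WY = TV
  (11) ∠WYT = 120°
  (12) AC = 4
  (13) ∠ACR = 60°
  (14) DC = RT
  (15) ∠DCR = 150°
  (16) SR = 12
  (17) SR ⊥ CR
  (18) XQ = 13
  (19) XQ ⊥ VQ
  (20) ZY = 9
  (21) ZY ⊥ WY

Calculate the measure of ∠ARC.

Step 1: By the law of cosines on triangle RCA: RA² = 4² + 4² − 2·4·4·cos(60°) = 16, so RA = 4.
Step 2: By the inverse law of cosines on triangle ARC: cos(∠ARC) = (4² + 4² − 4²) / (2·4·4) = 16/32 = 0.5, so ∠ARC = 60°.

Therefore, the measure of angle ∠ARC = 60°.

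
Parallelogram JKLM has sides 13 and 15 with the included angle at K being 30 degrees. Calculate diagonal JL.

The diagonal of a parallelogram can be found by treating two adjacent sides and the diagonal as a triangle.
Applying the law of cosines with sides 13, 15 and included angle 30°:
d^2 = 169 + 225 - 390*cos(30°) = 394 - 195*sqrt(3)
d = sqrt(394 - 195*sqrt(3))

sqrt(394 - 195*sqrt(3))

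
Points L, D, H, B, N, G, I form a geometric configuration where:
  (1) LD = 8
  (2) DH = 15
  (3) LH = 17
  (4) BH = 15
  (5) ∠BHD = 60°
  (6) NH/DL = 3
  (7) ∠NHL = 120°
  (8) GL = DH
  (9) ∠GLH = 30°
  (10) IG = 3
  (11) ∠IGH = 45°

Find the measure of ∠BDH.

Step 1: By the law of cosines on triangle DHB: DB² = 15² + 15² − 2·15·15·cos(60°) = 225, so DB = 15.
Step 2: By the inverse law of cosines on triangle BDH: cos(∠BDH) = (15² + 15² − 15²) / (2·15·15) = 225/450 = 0.5, so ∠BDH = 60°.

Therefore, the measure of angle ∠BDH = 60°.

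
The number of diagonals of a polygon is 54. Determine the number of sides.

Using d = n(n - 3)/2, we solve 54 = n(n - 3)/2.
So n(n - 3) = 108.
Testing n = 12: 12 * 9 = 108 = 108. Correct.
The polygon has 12 sides.

12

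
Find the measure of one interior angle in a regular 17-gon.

Each interior angle of a regular n-gon is (n - 2) * 180 / n.
For n = 17: (17 - 2) * 180 / 17 = 2700/17 = 2700/17 degrees.

2700/17 degrees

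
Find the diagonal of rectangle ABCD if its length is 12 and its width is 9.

d = sqrt(12^2 + 9^2) = sqrt(225) = 15

15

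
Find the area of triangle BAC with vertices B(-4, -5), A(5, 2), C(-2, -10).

Shoelace: Area = (1/2)|-4(2--10) + 5(-10--5) + -2(-5-2)| = (1/2)(59) = 59/2

59/2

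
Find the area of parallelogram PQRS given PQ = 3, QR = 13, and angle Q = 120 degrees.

Area = a * b * sin(theta)
Area = 3 * 13 * sin(120 degrees)
Area = 39 * sqrt(3)/2
Area = 39*sqrt(3)/2

39*sqrt(3)/2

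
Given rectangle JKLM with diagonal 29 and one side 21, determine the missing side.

b = sqrt(d^2 - a^2) = sqrt(841 - 441) = sqrt(400) = 20

20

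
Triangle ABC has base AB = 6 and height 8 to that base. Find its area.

A triangle's area is half the area of a rectangle with the same base and height.
Area = (1/2) * 6 * 8 = 24.

24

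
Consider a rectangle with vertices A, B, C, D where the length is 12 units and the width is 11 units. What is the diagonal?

d = sqrt(12^2 + 11^2) = sqrt(265)

sqrt(265)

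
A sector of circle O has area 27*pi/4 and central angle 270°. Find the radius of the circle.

Sector area A = πr² × θ/360, so r² = 360A / (πθ).
r² = 360 × 27*pi/4 / (π × 270)
r² = 9
r = 3

3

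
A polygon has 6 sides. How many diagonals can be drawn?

The number of diagonals in an n-gon is n(n - 3)/2.
For n = 6: 6(6 - 3)/2 = 6 × 3 / 2 = 9.

9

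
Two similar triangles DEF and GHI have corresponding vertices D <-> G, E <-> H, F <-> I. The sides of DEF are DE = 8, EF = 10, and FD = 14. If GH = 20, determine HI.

Since the triangles are similar, the ratio of corresponding sides is constant.
Scale factor k = GH / DE = 20 / 8 = 5/2
HI = k * EF = 5/2 * 10 = 25

25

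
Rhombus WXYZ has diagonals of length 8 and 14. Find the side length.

The diagonals of a rhombus bisect each other at right angles.
Half-diagonals: 8/2 = 4 and 14/2 = 7
side = sqrt(4^2 + 7^2)
side = sqrt(16 + 49)
side = sqrt(65)

sqrt(65)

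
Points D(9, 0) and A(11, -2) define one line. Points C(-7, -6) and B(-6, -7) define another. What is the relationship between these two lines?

Slope of line 1: m1 = (-2 - 0)/(11 - 9) = -2/2 = -1
Slope of line 2: m2 = (-7 - -6)/(-6 - -7) = -1/1 = -1
m1 = m2, so the lines are parallel.

Parallel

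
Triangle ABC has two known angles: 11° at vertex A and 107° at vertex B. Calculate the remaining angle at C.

The interior angles sum to 180°: angle C = 180 - 11 - 107 = 62°.
The triangle is obtuse (angles 11°, 107°, 62°).

62 degrees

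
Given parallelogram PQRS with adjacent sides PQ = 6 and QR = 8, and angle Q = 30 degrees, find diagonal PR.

The diagonal of a parallelogram can be found by treating two adjacent sides and the diagonal as a triangle.
Applying the law of cosines with sides 6, 8 and included angle 30°:
d^2 = 36 + 64 - 96*cos(30°) = 100 - 48*sqrt(3)
d = 2*sqrt(25 - 12*sqrt(3))

2*sqrt(25 - 12*sqrt(3))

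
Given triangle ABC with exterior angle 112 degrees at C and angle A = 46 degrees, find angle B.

angle B = 112 - 46 = 66 degrees (exterior angle theorem).

66 degrees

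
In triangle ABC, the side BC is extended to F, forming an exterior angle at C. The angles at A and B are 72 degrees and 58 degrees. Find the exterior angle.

Exterior angle = 72 + 58 = 130 degrees (exterior angle theorem).

130 degrees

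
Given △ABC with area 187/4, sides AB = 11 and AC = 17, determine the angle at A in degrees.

sin(C) = 2 * 187/4 / (11 * 17) = 1/2, so C = arcsin(1/2) = 30°.
Since sin(180° - C) = sin(C), the obtuse angle 150° gives the same area, so C = 30° or C = 150°.

30° or 150°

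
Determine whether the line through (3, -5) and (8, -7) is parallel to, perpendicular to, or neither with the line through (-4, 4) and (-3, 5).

Slope of line 1: m1 = (-7 - -5)/(8 - 3) = -2/5 = -2/5
Slope of line 2: m2 = (5 - 4)/(-3 - -4) = 1/1 = 1
For parallel lines we need equal slopes: -2/5 != 1.
For perpendicular lines we need m1*m2 = -1: (-2/5)(1) = -2/5 != -1.
Since neither condition holds, the lines are neither parallel nor perpendicular.

Neither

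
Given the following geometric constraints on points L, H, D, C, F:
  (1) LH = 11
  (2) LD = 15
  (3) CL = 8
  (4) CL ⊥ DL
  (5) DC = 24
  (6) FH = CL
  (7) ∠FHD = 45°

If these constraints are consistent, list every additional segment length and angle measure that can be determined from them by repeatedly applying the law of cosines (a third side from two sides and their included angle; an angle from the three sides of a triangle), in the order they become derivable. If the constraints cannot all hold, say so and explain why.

These constraints are not satisfiable: by the triangle inequality in triangle LDC, (2) LD = 15 and (3) CL = 8 force DC ≤ 15 + 8 = 23, but (5) says DC = 24. No planar figure meets all of them, so nothing further can be derived.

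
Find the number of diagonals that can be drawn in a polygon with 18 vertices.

The number of diagonals in an n-gon is n(n - 3)/2.
For n = 18: 18(18 - 3)/2 = 18 × 15 / 2 = 135.

135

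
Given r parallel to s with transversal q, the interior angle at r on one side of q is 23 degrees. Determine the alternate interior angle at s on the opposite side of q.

Alternate interior angles are equal: 23 degrees.

23 degrees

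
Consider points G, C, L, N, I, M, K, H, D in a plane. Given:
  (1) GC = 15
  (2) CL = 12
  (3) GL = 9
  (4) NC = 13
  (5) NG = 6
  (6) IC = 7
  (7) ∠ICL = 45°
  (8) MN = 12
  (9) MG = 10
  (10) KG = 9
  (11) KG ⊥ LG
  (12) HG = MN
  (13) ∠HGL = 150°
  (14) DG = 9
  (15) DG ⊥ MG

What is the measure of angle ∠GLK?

Step 1: By the law of cosines on triangle LGK: LK² = 9² + 9² − 2·9·9·cos(90°) = 162, so LK = 9·√2.
Step 2: By the inverse law of cosines on triangle GLK: cos(∠GLK) = (9² + (9·√2)² − 9²) / (2·9·9·√2) = 162/229.1 = 0.7071, so ∠GLK = 45°.

Therefore, the measure of angle ∠GLK = 45°.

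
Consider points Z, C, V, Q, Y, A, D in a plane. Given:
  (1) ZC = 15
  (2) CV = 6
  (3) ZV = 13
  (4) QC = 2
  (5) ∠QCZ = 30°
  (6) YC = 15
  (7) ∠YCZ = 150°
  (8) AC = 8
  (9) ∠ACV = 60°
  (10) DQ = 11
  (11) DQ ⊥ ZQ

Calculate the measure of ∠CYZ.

Step 1: By the law of cosines on triangle YCZ: YZ² = 15² + 15² − 2·15·15·cos(150°) = 839.71, so YZ ≈ 28.98.
Step 2: By the inverse law of cosines on triangle CYZ: cos(∠CYZ) = (15² + 28.98² − 15²) / (2·15·28.98) = 839.71/869.33 = 0.9659, so ∠CYZ = 15°.

Therefore, the measure of angle ∠CYZ = 15°.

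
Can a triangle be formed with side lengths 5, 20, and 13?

The longest side is 20. The other two sides sum to 5 + 13 = 18.
Since 18 ≤ 20, the two shorter sides cannot reach around to close the triangle.

No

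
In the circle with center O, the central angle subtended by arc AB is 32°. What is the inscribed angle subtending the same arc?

By the inscribed angle theorem, the inscribed angle is half the central angle.
Inscribed angle = 32° / 2 = 16°

16°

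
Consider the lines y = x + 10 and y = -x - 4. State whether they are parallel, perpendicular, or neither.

Slope of line 1: m1 = 1
Slope of line 2: m2 = -1
m1 * m2 = -1, so perpendicular.

Perpendicular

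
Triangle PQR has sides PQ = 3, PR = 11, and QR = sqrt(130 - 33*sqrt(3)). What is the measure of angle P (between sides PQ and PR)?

cos(P) = (3² + 11² - (sqrt(130 - 33*sqrt(3)))²) / (2 × 3 × 11) = sqrt(3)/2, so P = arccos(sqrt(3)/2) = 30°.

30°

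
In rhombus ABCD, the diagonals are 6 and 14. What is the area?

The diagonals of a rhombus divide it into four right triangles.
Each triangle has legs 6/ 2 = 3 and 14/2 = 7, so each has area (1/2)*3*7 = 21/2.
Four such triangles give total area = (d1 * d2) / 2 = 42.

42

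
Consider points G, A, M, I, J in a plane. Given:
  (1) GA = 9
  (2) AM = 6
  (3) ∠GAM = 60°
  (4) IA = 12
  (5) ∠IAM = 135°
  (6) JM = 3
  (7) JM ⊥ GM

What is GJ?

Step 1: By the law of cosines on triangle GAM: GM² = 9² + 6² − 2·9·6·cos(60°) = 63, so GM = 3·√7.
Step 2: By the law of cosines on triangle GMJ: GJ² = (3·√7)² + 3² − 2·3·√7·3·cos(90°) = 72, so GJ = 6·√2.

Therefore, the length of GJ = 6·√2.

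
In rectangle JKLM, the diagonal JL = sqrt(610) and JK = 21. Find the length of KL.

The diagonal of a rectangle forms a right triangle with the two sides.
Rearranging the Pythagorean theorem: missing side = sqrt(d^2 - known^2).
= sqrt(610 - 441) = sqrt(169) = 13.

13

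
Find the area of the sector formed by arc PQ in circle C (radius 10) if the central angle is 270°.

Sector area = π(10²)(3/4) = 75*pi

75*pi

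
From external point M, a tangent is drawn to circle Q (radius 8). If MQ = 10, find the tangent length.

The tangent, radius, and line from the external point to the center form a right triangle.
The right angle is where the tangent meets the radius.
By the Pythagorean theorem: tangent² + 8² = 10²
tangent² = 100 - 64 = 36
tangent = 6

6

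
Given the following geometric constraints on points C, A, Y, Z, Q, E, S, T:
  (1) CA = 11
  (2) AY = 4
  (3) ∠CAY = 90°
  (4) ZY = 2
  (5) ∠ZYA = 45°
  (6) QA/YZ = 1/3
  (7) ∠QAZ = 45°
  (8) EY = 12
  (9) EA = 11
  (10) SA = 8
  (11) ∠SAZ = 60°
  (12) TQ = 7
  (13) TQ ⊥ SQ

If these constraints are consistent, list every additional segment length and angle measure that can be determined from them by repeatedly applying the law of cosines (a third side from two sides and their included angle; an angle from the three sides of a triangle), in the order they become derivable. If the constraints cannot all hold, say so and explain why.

The constraints are consistent. Derivable facts, in order:
After 1 step:
- AZ ≈ 2.95
- CY = √137
- ∠AEY = 19.41°
- ∠AYE = 66.03°
- ∠EAY = 94.56°
After 2 steps:
- ZQ ≈ 2.52
- ZS ≈ 7.01
- ∠ACY = 19.98°
- ∠AYC = 70.02°
- ∠AZY = 106.32°
- ∠YAZ = 28.68°
After 3 steps:
- ∠AQZ = 124.22°
- ∠ASZ = 21.36°
- ∠AZQ = 10.78°
- ∠AZS = 98.64°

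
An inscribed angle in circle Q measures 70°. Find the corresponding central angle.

Central angle = 2 × 70° = 140° (inscribed angle theorem).

140°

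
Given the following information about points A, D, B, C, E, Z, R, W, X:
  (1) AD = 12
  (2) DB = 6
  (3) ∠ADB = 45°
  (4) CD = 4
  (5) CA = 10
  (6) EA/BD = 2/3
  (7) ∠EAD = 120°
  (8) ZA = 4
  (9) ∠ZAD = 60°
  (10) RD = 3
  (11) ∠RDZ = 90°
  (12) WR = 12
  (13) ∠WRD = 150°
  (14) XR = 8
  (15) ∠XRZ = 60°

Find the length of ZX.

Step 1: By the law of cosines on triangle ZAD: ZD² = 4² + 12² − 2·4·12·cos(60°) = 112, so ZD = 4·√7.
Step 2: By the law of cosines on triangle ZDR: ZR² = (4·√7)² + 3² − 2·4·√7·3·cos(90°) = 121, so ZR = 11.
Step 3: By the law of cosines on triangle ZRX: ZX² = 11² + 8² − 2·11·8·cos(60°) = 97, so ZX = √97.

Therefore, the length of ZX = √97.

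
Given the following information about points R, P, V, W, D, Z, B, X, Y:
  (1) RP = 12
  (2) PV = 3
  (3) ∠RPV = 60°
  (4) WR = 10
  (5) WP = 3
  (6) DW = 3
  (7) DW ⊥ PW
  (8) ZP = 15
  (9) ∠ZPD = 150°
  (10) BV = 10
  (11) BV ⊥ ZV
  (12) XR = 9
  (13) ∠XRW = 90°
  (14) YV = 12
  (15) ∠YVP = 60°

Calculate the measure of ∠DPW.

Step 1: By the law of cosines on triangle PWD: PD² = 3² + 3² − 2·3·3·cos(90°) = 18, so PD = 3·√2.
Step 2: By the inverse law of cosines on triangle DPW: cos(∠DPW) = ((3·√2)² + 3² − 3²) / (2·3·√2·3) = 18/25.46 = 0.7071, so ∠DPW = 45°.

Therefore, the measure of angle ∠DPW = 45°.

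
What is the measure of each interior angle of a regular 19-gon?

Each interior angle of a regular n-gon is (n - 2) * 180 / n.
For n = 19: (19 - 2) * 180 / 19 = 3060/19 = 3060/19 degrees.

3060/19 degrees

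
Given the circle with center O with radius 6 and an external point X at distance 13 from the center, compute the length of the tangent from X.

The tangent, radius, and line from the external point to the center form a right triangle.
The right angle is where the tangent meets the radius.
By the Pythagorean theorem: tangent² + 6² = 13²
tangent² = 169 - 36 = 133
tangent = sqrt(133)

sqrt(133)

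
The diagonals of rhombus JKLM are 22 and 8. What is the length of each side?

Half-diagonals are 11 and 4. side = sqrt(11^2 + 4^2) = sqrt(137)

sqrt(137)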